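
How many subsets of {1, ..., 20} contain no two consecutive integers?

Condition on whether n belongs to the subset: if not, any valid subset of {1, ..., n-1} works (a(n-1)); if so, n-1 is excluded and the rest is a valid subset of {1, ..., n-2} (a(n-2)). Hence a(n) = a(n-1) + a(n-2), a(1)=2, a(2)=3.
Computing successive values: a(1)=2, a(2)=3, a(3)=5, a(4)=8, a(5)=13, a(6)=21, a(7)=34, a(8)=55, a(9)=89, a(10)=144, a(11)=233, a(12)=377, a(13)=610, a(14)=987, a(15)=1597, a(16)=2584, a(17)=4181, a(18)=6765, a(19)=10946, a(20)=17711.

Final answer: 17711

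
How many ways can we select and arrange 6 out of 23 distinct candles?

P(23,6) = 23!/(23-6)! = 23!/17!.

Final answer: P(23,6) = 72681840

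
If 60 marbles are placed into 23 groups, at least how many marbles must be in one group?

By the pigeonhole principle: ceiling(60/23).

Final answer: 3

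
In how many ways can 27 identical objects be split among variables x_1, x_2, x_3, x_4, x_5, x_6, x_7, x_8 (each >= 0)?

Stars and bars with 27 stars and 7 bars:
C(27+8-1, 8-1) = C(34,7).

Final answer: C(34,7) = 5379616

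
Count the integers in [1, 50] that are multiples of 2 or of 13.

Multiples of 2: 25. Multiples of 13: 3. Of both (lcm=26): 1.
By inclusion-exclusion: 25 + 3 - 1.

Final answer: 27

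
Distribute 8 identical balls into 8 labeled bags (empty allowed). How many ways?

Stars and bars: C(n+k-1, k-1) = C(15,7).

Final answer: C(15,7) = 6435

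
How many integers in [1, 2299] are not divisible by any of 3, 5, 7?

|div by 3|=766, |div by 5|=459, |div by 7|=328.
|div by 3&5|=153, |div by 3&7|=109, |div by 5&7|=65, |div by all|=21.
By inclusion-exclusion, divisible by at least one: 766+459+328-153-109-65+21 = 1247.
Not divisible by any: 2299 - 1247.

Final answer: 1052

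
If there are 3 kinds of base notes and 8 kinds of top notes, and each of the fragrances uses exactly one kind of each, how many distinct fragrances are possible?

By the multiplication principle: 3 x 8.

Final answer: 24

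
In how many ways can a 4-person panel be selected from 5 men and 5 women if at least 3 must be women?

Sum over valid woman counts:
C(5,3)C(5,1) = 50
C(5,4)C(5,0) = 5
Total: 50 + 5.

Final answer: 55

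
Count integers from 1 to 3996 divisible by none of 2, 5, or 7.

|div by 2|=1998, |div by 5|=799, |div by 7|=570.
|div by 2&5|=399, |div by 2&7|=285, |div by 5&7|=114, |div by all|=57.
By inclusion-exclusion, divisible by at least one: 1998+799+570-399-285-114+57 = 2626.
Not divisible by any: 3996 - 2626.

Final answer: 1370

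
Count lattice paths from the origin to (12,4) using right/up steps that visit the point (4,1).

Paths (0,0)->(4,1): C(5,1) = 5.
Paths (4,1)->(12,4): C(11,3) = 165.
By multiplication principle: 5 x 165.

Final answer: 825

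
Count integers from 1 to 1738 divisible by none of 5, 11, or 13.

|div by 5|=347, |div by 11|=158, |div by 13|=133.
|div by 5&11|=31, |div by 5&13|=26, |div by 11&13|=12, |div by all|=2.
By inclusion-exclusion, divisible by at least one: 347+158+133-31-26-12+2 = 571.
Not divisible by any: 1738 - 571.

Final answer: 1167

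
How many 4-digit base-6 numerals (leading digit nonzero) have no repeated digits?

The leading digit has 5 choices (anything but zero); the next has 5 (anything but the first), then 4, and so on, one fewer each time.
Total: 5 x 5 x 4 x 3.

Final answer: 300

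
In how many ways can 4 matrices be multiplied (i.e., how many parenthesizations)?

This is a standard Catalan-number count: the answer is C_n. Here n = 4 - 1 = 3.
C_n = C(2n,n) - C(2n,n+1), so C_{3} = C(6,3) - C(6,4) = 20 - 15.

Final answer: C_{3} = 5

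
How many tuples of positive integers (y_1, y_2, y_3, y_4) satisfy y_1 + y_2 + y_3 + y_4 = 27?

Substitute y'_i = y_i - 1 (so y'_i >= 0). Then sum y'_i = 27 - 4 = 23.
Stars and bars: C(23+4-1, 4-1) = C(26,3).

Final answer: C(26,3) = 2600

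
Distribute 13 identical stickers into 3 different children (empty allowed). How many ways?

Stars and bars: C(n+k-1, k-1) = C(15,2).

Final answer: C(15,2) = 105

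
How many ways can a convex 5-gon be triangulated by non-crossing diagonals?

This is a standard Catalan-number count: the answer is C_n. Here n = 5 - 2 = 3.
Using C_0 = 1 and C_(k+1) = C_k x 2(2k+1)/(k+2), build up term by term: C_1=1, C_2=2, C_3=5.

Final answer: C_{3} = 5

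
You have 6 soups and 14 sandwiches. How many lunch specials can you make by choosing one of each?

By the multiplication principle: 6 x 14.

Final answer: 84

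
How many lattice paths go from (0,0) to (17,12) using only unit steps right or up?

Each path has 17 right steps and 12 up steps in some order (29 steps total).
Choose which 12 of the 29 steps are up: C(29,12).

Final answer: C(29,12) = 51895935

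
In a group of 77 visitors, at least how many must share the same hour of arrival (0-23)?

There are 24 possible values for hour of arrival (0-23). With 77 visitors and 24 categories, by pigeonhole: ceiling(77/24).

Final answer: 4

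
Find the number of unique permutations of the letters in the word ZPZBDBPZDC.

Letters (B:2, C:1, D:2, P:2, Z:3). Total letters: 10.
Permutations = 10!/(3! x 2! x 2! x 2!).

Final answer: 75600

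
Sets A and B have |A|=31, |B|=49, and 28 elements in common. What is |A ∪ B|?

|A union B| = |A| + |B| - |A intersect B| = 31 + 49 - 28.

Final answer: 52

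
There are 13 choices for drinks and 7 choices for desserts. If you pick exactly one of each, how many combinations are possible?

By the multiplication principle: 13 x 7.

Final answer: 91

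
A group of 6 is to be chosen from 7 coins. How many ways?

C(7,6) = 7!/(6! x (7-6)!).

Final answer: C(7,6) = 7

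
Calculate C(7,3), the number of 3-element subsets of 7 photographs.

C(7,3) = 7!/(3! x (7-3)!).

Final answer: C(7,3) = 35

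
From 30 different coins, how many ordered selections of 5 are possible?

P(30,5) = 30!/(30-5)! = 30!/25!.

Final answer: P(30,5) = 17100720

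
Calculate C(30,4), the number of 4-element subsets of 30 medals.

C(30,4) = 30!/(4! x 26!).

Final answer: \binom{30}{4} = 27405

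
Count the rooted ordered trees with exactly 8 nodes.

This is counted by the nth Catalan number C_n. Here n = 8 - 1 = 7.
C_n = C(2n,n)/(n+1), so C_{7} = C(14,7)/8 = 3432/8.

Final answer: C_{7} = 429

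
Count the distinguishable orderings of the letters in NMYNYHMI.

Letters (H:1, I:1, M:2, N:2, Y:2). Total letters: 8.
Permutations = 8!/(2! x 2! x 2!).

Final answer: 5040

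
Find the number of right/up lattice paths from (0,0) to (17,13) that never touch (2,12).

Total paths to (17,13): C(30,13) = 119759850.
Paths through (2,12): C(14,12) x C(16,1) = 1456.
Avoiding (2,12): 119759850 - 1456.

Final answer: 119758394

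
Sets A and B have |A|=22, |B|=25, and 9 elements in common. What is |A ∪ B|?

|A union B| = |A| + |B| - |A intersect B| = 22 + 25 - 9.

Final answer: 38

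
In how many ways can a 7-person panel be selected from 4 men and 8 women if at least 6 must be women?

Sum over valid woman counts:
C(8,6)C(4,1) = 112
C(8,7)C(4,0) = 8
Total: 112 + 8.

Final answer: 120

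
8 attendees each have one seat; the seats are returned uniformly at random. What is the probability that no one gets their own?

Derangements satisfy D(n) = (n-1)(D(n-1) + D(n-2)), starting from D(0)=1, D(1)=0.
Building up: D(2)=1, D(3)=2, D(4)=9, D(5)=44, D(6)=265, D(7)=1854, D(8)=14833.
Total arrangements: 8! = 40320.
Probability = D(8)/8! = 2119/5760.

Final answer: D(8)/8! = 14833/40320 = 0.367882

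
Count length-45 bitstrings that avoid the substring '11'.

Classify by the final bit: ...0 gives a(n-1) strings, ...01 gives a(n-2) strings. Thus a(n) = a(n-1) + a(n-2) with a(1)=2, a(2)=3.
Iterating the recurrence: a(1)=2, a(2)=3, a(3)=5, a(4)=8, a(5)=13, a(6)=21, a(7)=34, a(8)=55, a(9)=89, a(10)=144, a(11)=233, a(12)=377, a(13)=610, a(14)=987, a(15)=1597, a(16)=2584, a(17)=4181, a(18)=6765, a(19)=10946, a(20)=17711, a(21)=28657, a(22)=46368, a(23)=75025, a(24)=121393, a(25)=196418, a(26)=317811, a(27)=514229, a(28)=832040, a(29)=1346269, a(30)=2178309, a(31)=3524578, a(32)=5702887, a(33)=9227465, a(34)=14930352, a(35)=24157817, a(36)=39088169, a(37)=63245986, a(38)=102334155, a(39)=165580141, a(40)=267914296, a(41)=433494437, a(42)=701408733, a(43)=1134903170, a(44)=1836311903, a(45)=2971215073.

Final answer: 2971215073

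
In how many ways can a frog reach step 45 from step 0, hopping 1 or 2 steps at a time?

Condition on the final move: it is a 1-step (f(n-1) ways to get there) or a 2-step (f(n-2) ways), so f(n) = f(n-1) + f(n-2), with f(1)=1, f(2)=2.
Iterating the recurrence: f(1)=1, f(2)=2, f(3)=3, f(4)=5, f(5)=8, f(6)=13, f(7)=21, f(8)=34, f(9)=55, f(10)=89, f(11)=144, f(12)=233, f(13)=377, f(14)=610, f(15)=987, f(16)=1597, f(17)=2584, f(18)=4181, f(19)=6765, f(20)=10946, f(21)=17711, f(22)=28657, f(23)=46368, f(24)=75025, f(25)=121393, f(26)=196418, f(27)=317811, f(28)=514229, f(29)=832040, f(30)=1346269, f(31)=2178309, f(32)=3524578, f(33)=5702887, f(34)=9227465, f(35)=14930352, f(36)=24157817, f(37)=39088169, f(38)=63245986, f(39)=102334155, f(40)=165580141, f(41)=267914296, f(42)=433494437, f(43)=701408733, f(44)=1134903170, f(45)=1836311903.

Final answer: 1836311903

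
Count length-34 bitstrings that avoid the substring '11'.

Let a(n) count valid strings. If the last bit is 0 the prefix is any valid string of length n-1; if it is 1 the string must end in 01 with a valid prefix of length n-2. So a(n) = a(n-1) + a(n-2), a(1)=2, a(2)=3.
Building up term by term: a(1)=2, a(2)=3, a(3)=5, a(4)=8, a(5)=13, a(6)=21, a(7)=34, a(8)=55, a(9)=89, a(10)=144, a(11)=233, a(12)=377, a(13)=610, a(14)=987, a(15)=1597, a(16)=2584, a(17)=4181, a(18)=6765, a(19)=10946, a(20)=17711, a(21)=28657, a(22)=46368, a(23)=75025, a(24)=121393, a(25)=196418, a(26)=317811, a(27)=514229, a(28)=832040, a(29)=1346269, a(30)=2178309, a(31)=3524578, a(32)=5702887, a(33)=9227465, a(34)=14930352.

Final answer: 14930352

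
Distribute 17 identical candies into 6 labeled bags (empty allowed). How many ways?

Stars and bars: C(n+k-1, k-1) = C(22,5).

Final answer: C(22,5) = 26334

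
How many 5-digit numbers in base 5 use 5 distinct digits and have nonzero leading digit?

First digit: 4 (nonzero). Second: 4 (not first). Third: 3, etc.
Total: 4 x 4 x 3 x 2 x 1.

Final answer: 96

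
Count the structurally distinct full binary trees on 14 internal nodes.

This is a standard Catalan-number count: the answer is C_n. Here n = 14.
C_n = C(2n,n) - C(2n,n+1), so C_{14} = C(28,14) - C(28,15) = 40116600 - 37442160.

Final answer: C_{14} = 2674440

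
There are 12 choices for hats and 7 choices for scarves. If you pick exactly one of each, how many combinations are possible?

By the multiplication principle: 12 x 7.

Final answer: 84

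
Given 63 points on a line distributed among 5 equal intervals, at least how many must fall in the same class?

By pigeonhole with 63 objects and 5 categories: ceiling(63/5).

Final answer: 13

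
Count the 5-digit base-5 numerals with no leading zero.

Leading digit: 4 options (nonzero). Other 4 digit(s): 5 options each.
Total: 4 x 5^4.

Final answer: 2500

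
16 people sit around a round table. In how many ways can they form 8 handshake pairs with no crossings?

This is a standard Catalan-number count: the answer is C_n. Here n = 16/2 = 8.
C_n = C(2n,n) - C(2n,n+1), so C_{8} = C(16,8) - C(16,9) = 12870 - 11440.

Final answer: C_{8} = 1430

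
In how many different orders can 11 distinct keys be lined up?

The number of ways to arrange 11 distinct objects is 11!.

Final answer: 11! = 39916800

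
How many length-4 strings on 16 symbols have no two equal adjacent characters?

First character: 16 choices. Each subsequent: 15 choices (must differ from the previous one).
Total: 16 x 15^3.

Final answer: 16 x 15^{3} = 54000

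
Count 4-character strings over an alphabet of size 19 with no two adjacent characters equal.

Let g(n) count such strings. g(1) = 19, and each valid string of length n-1 extends in 18 ways (any symbol but the last), so g(n) = 18 g(n-1).
Total: g(4) = 19 x 18^3.

Final answer: 19 x 18^{3} = 110808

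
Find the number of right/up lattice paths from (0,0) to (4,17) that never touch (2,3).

Total paths to (4,17): C(21,17) = 5985.
Paths through (2,3): C(5,3) x C(16,14) = 1200.
Avoiding (2,3): 5985 - 1200.

Final answer: 4785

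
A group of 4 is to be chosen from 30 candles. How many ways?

C(30,4) = 30!/(4! x 26!).

Final answer: \binom{30}{4} = 27405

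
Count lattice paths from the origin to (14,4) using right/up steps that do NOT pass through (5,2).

Total paths to (14,4): C(18,4) = 3060.
Paths through (5,2): C(7,2) x C(11,2) = 1155.
Avoiding (5,2): 3060 - 1155.

Final answer: 1905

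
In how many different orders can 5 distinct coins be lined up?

The number of ways to arrange 5 distinct objects is 5!.

Final answer: 5! = 120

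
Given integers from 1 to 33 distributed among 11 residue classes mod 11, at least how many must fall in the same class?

By pigeonhole with 33 objects and 11 categories: ceiling(33/11).

Final answer: 3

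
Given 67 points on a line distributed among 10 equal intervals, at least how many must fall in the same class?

By pigeonhole with 67 objects and 10 categories: ceiling(67/10).

Final answer: 7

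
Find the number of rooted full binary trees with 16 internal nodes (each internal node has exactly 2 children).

This is counted by the nth Catalan number C_n. Here n = 16.
C_n = C(2n,n) - C(2n,n+1), so C_{16} = C(32,16) - C(32,17) = 601080390 - 565722720.

Final answer: C_{16} = 35357670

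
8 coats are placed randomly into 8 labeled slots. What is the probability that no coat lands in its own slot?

D(n) = (n-1)(D(n-1) + D(n-2)), D(0)=1, D(1)=0.
Building up: D(2)=1, D(3)=2, D(4)=9, D(5)=44, D(6)=265, D(7)=1854, D(8)=14833.
Total arrangements: 8! = 40320.
Probability = D(8)/8! = 2119/5760.

Final answer: D(8)/8! = 14833/40320 = 0.367882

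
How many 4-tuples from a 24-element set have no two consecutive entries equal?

Let g(n) count such strings. g(1) = 24, and each valid string of length n-1 extends in 23 ways (any symbol but the last), so g(n) = 23 g(n-1).
Total: g(4) = 24 x 23^3.

Final answer: 24 x 23^{3} = 292008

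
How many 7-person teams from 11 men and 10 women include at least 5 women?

Sum over valid woman counts:
C(10,5)C(11,2) = 13860
C(10,6)C(11,1) = 2310
C(10,7)C(11,0) = 120
Total: 13860 + 2310 + 120.

Final answer: 16290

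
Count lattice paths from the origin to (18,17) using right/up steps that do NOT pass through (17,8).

Total paths to (18,17): C(35,17) = 4537567650.
Paths through (17,8): C(25,8) x C(10,9) = 10815750.
Avoiding (17,8): 4537567650 - 10815750.

Final answer: 4526751900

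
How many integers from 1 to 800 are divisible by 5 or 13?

Multiples of 5: 160. Multiples of 13: 61. Of both (lcm=65): 12.
By inclusion-exclusion: 160 + 61 - 12.

Final answer: 209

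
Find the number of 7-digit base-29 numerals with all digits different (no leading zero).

The leading digit has 28 choices (anything but zero); the next has 28 (anything but the first), then 27, and so on, one fewer each time.
Total: 28 x 28 x 27 x 26 x 25 x 24 x 23.

Final answer: 7595078400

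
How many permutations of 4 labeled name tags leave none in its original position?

D(n) = (n-1)(D(n-1) + D(n-2)), D(0)=1, D(1)=0.
D(2) = 1 x (0 + 1) = 1
D(3) = 2 x (1 + 0) = 2
D(4) = 3 x (D(3) + D(2)) = 3 x (2 + 1)

Final answer: D(4) = 9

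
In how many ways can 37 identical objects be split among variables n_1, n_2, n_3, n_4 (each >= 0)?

Stars and bars with 37 stars and 3 bars:
C(37+4-1, 4-1) = C(40,3).

Final answer: C(40,3) = 9880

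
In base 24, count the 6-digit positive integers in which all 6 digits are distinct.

First digit: 23 (nonzero). Second: 23 (not first). Third: 22, etc.
Total: 23 x 23 x 22 x 21 x 20 x 19.

Final answer: 92871240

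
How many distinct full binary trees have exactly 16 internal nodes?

This is counted by the nth Catalan number C_n. Here n = 16.
C_n = C(2n,n) - C(2n,n+1), so C_{16} = C(32,16) - C(32,17) = 601080390 - 565722720.

Final answer: C_{16} = 35357670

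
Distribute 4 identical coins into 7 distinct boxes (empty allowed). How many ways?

Stars and bars: C(n+k-1, k-1) = C(10,6).

Final answer: C(10,6) = 210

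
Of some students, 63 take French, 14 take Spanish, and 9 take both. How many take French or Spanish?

|A union B| = |A| + |B| - |A intersect B| = 63 + 14 - 9.

Final answer: 68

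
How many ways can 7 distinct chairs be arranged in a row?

The number of ways to arrange 7 distinct objects is 7!.

Final answer: 7! = 5040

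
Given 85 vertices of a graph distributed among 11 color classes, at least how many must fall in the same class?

By pigeonhole with 85 objects and 11 categories: ceiling(85/11).

Final answer: 8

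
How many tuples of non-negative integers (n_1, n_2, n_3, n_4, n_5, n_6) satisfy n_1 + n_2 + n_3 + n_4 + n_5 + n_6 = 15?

Stars and bars with 15 stars and 5 bars:
C(15+6-1, 6-1) = C(20,5).

Final answer: C(20,5) = 15504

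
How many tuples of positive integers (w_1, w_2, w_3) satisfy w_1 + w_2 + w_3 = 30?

Substitute w'_i = w_i - 1 (so w'_i >= 0). Then sum w'_i = 30 - 3 = 27.
Stars and bars: C(27+3-1, 3-1) = C(29,2).

Final answer: C(29,2) = 406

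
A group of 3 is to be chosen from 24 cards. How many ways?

C(24,3) = 24!/(3! x (24-3)!).

Final answer: C(24,3) = 2024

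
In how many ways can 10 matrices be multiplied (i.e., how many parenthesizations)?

The structures are counted by the Catalan number C_n. Here n = 10 - 1 = 9.
Using C_0 = 1 and C_(k+1) = C_k x 2(2k+1)/(k+2), build up term by term: C_1=1, C_2=2, C_3=5, C_4=14, C_5=42, C_6=132, C_7=429, C_8=1430, C_9=4862.

Final answer: C_{9} = 4862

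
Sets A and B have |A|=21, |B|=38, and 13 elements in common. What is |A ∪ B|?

|A union B| = |A| + |B| - |A intersect B| = 21 + 38 - 13.

Final answer: 46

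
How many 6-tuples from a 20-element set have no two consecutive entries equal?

First character: 20 choices. Each subsequent: 19 choices (must differ from the previous one).
Total: 20 x 19^5.

Final answer: 20 x 19^{5} = 49521980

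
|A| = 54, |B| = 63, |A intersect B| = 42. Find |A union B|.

|A union B| = |A| + |B| - |A intersect B| = 54 + 63 - 42.

Final answer: 75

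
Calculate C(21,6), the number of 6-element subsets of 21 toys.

C(21,6) = 21!/(6! x (21-6)!).

Final answer: C(21,6) = 54264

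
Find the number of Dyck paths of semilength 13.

Total monotonic paths to (13,13): C(26,13) = 10400600.
A path is bad iff it touches y = x + 1; reflecting its initial segment maps bad paths bijectively onto all paths to (12,14), of which there are C(26,14) = 9657700.
Valid Dyck paths: 10400600 - 9657700.
(These counts are the Catalan numbers.)

Final answer: C_{13} = 742900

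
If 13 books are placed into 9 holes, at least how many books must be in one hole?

By the pigeonhole principle: ceiling(13/9).

Final answer: 2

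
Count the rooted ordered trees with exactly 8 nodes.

This is a standard Catalan-number count: the answer is C_n. Here n = 8 - 1 = 7.
C_n = C(2n,n) - C(2n,n+1), so C_{7} = C(14,7) - C(14,8) = 3432 - 3003.

Final answer: C_{7} = 429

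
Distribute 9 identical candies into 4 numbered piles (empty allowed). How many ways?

Stars and bars: C(n+k-1, k-1) = C(12,3).

Final answer: C(12,3) = 220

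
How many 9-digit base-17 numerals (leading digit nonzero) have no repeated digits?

The leading digit has 16 choices (anything but zero); the next has 16 (anything but the first), then 15, and so on, one fewer each time.
Total: 16 x 16 x 15 x 14 x 13 x 12 x 11 x 10 x 9.

Final answer: 8302694400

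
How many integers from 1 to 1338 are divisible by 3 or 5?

Multiples of 3: 446. Multiples of 5: 267. Of both (lcm=15): 89.
By inclusion-exclusion: 446 + 267 - 89.

Final answer: 624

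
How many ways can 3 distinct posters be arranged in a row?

The number of ways to arrange 3 distinct objects is 3!.

Final answer: 3! = 6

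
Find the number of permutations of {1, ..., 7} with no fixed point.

D(n) = (n-1)(D(n-1) + D(n-2)), D(0)=1, D(1)=0.
Building up: D(2)=1, D(3)=2, D(4)=9, D(5)=44, D(6)=265.
D(7) = 6 x (D(6) + D(5)) = 6 x (265 + 44).

Final answer: D(7) = 1854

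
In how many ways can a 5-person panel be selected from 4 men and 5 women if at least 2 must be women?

Sum over valid woman counts:
C(5,2)C(4,3) = 40
C(5,3)C(4,2) = 60
C(5,4)C(4,1) = 20
C(5,5)C(4,0) = 1
Total: 40 + 60 + 20 + 1.

Final answer: 121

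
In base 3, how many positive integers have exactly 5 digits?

Leading digit: 2 options (nonzero). Other 4 digit(s): 3 options each.
Total: 2 x 3^4.

Final answer: 162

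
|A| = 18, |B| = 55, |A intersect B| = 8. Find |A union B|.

|A union B| = |A| + |B| - |A intersect B| = 18 + 55 - 8.

Final answer: 65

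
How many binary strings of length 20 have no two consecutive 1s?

Classify by the final bit: ...0 gives a(n-1) strings, ...01 gives a(n-2) strings. Thus a(n) = a(n-1) + a(n-2) with a(1)=2, a(2)=3.
Iterating the recurrence: a(1)=2, a(2)=3, a(3)=5, a(4)=8, a(5)=13, a(6)=21, a(7)=34, a(8)=55, a(9)=89, a(10)=144, a(11)=233, a(12)=377, a(13)=610, a(14)=987, a(15)=1597, a(16)=2584, a(17)=4181, a(18)=6765, a(19)=10946, a(20)=17711.

Final answer: 17711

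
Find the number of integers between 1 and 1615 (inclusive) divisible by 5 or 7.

Multiples of 5: 323. Multiples of 7: 230. Of both (lcm=35): 46.
By inclusion-exclusion: 323 + 230 - 46.

Final answer: 507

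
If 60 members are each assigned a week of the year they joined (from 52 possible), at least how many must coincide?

There are 52 possible values for week of the year they joined. With 60 members and 52 categories, by pigeonhole: ceiling(60/52).

Final answer: 2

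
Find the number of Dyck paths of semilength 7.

Total monotonic paths to (7,7): C(14,7) = 3432.
Paths that cross above y=x (reflection bijection): C(14,8) = 3003.
Valid Dyck paths: 3432 - 3003.
(Check: C(14,7) - C(14,8) = C(14,7)/8, the Catalan number C_{7}.)

Final answer: C_{7} = 429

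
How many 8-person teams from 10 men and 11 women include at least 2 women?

Sum over valid woman counts:
C(11,2)C(10,6) = 11550
C(11,3)C(10,5) = 41580
C(11,4)C(10,4) = 69300
C(11,5)C(10,3) = 55440
C(11,6)C(10,2) = 20790
C(11,7)C(10,1) = 3300
C(11,8)C(10,0) = 165
Total: 11550 + 41580 + 69300 + 55440 + 20790 + 3300 + 165.

Final answer: 202125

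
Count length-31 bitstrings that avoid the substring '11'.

A valid string ends in 0 (append to any length-(n-1) valid string) or in 01 (append to any length-(n-2) valid string), so a(n) = a(n-1) + a(n-2) with a(1)=2, a(2)=3.
Computing successive values: a(1)=2, a(2)=3, a(3)=5, a(4)=8, a(5)=13, a(6)=21, a(7)=34, a(8)=55, a(9)=89, a(10)=144, a(11)=233, a(12)=377, a(13)=610, a(14)=987, a(15)=1597, a(16)=2584, a(17)=4181, a(18)=6765, a(19)=10946, a(20)=17711, a(21)=28657, a(22)=46368, a(23)=75025, a(24)=121393, a(25)=196418, a(26)=317811, a(27)=514229, a(28)=832040, a(29)=1346269, a(30)=2178309, a(31)=3524578.

Final answer: 3524578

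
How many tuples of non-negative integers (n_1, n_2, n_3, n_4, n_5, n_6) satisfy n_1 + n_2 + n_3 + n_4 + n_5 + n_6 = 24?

Stars and bars with 24 stars and 5 bars:
C(24+6-1, 6-1) = C(29,5).

Final answer: C(29,5) = 118755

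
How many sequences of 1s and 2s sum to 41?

Let f(n) be the number of climbs. Removing the last move (1 or 2 steps) gives f(n) = f(n-1) + f(n-2); base cases f(1)=1, f(2)=2.
Iterating the recurrence: f(1)=1, f(2)=2, f(3)=3, f(4)=5, f(5)=8, f(6)=13, f(7)=21, f(8)=34, f(9)=55, f(10)=89, f(11)=144, f(12)=233, f(13)=377, f(14)=610, f(15)=987, f(16)=1597, f(17)=2584, f(18)=4181, f(19)=6765, f(20)=10946, f(21)=17711, f(22)=28657, f(23)=46368, f(24)=75025, f(25)=121393, f(26)=196418, f(27)=317811, f(28)=514229, f(29)=832040, f(30)=1346269, f(31)=2178309, f(32)=3524578, f(33)=5702887, f(34)=9227465, f(35)=14930352, f(36)=24157817, f(37)=39088169, f(38)=63245986, f(39)=102334155, f(40)=165580141, f(41)=267914296.

Final answer: 267914296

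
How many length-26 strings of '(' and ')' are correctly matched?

The structures are counted by the Catalan number C_n. Here n = 13 (pairs).
Using C_0 = 1 and C_(k+1) = C_k x 2(2k+1)/(k+2), build up term by term: C_1=1, C_2=2, C_3=5, C_4=14, C_5=42, C_6=132, C_7=429, C_8=1430, C_9=4862, C_10=16796, C_11=58786, C_12=208012, C_13=742900.

Final answer: C_{13} = 742900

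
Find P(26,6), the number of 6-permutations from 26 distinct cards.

P(26,6) = 26!/(26-6)! = 26!/20!.

Final answer: P(26,6) = 165765600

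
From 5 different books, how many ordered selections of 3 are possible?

P(5,3) = 5!/(5-3)! = 5!/2!.

Final answer: P(5,3) = 60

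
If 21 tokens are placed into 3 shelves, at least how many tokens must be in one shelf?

By the pigeonhole principle: ceiling(21/3).

Final answer: 7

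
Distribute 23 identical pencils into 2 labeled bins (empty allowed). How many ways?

Stars and bars: C(n+k-1, k-1) = C(24,1).

Final answer: C(24,1) = 24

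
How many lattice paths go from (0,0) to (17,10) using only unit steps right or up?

Each path has 17 right steps and 10 up steps in some order (27 steps total).
Choose which 10 of the 27 steps are up: C(27,10).

Final answer: C(27,10) = 8436285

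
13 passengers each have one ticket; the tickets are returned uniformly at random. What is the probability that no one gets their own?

Use the recurrence D(n) = (n-1)(D(n-1) + D(n-2)) with D(0)=1, D(1)=0.
Building up: D(2)=1, D(3)=2, D(4)=9, D(5)=44, D(6)=265, D(7)=1854, D(8)=14833, D(9)=133496, D(10)=1334961, D(11)=14684570, D(12)=176214841, D(13)=2290792932.
Total arrangements: 13! = 6227020800.
Probability = D(13)/13! = 63633137/172972800.

Final answer: D(13)/13! = 2290792932/6227020800 = 0.367879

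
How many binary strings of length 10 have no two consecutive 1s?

A valid string ends in 0 (append to any length-(n-1) valid string) or in 01 (append to any length-(n-2) valid string), so a(n) = a(n-1) + a(n-2) with a(1)=2, a(2)=3.
Iterating the recurrence: a(1)=2, a(2)=3, a(3)=5, a(4)=8, a(5)=13, a(6)=21, a(7)=34, a(8)=55, a(9)=89, a(10)=144.

Final answer: 144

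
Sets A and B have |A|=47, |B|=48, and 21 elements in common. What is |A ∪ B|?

|A union B| = |A| + |B| - |A intersect B| = 47 + 48 - 21.

Final answer: 74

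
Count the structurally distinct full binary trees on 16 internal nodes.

This is counted by the nth Catalan number C_n. Here n = 16.
C_n = (2n)!/(n!(n+1)!), so C_{16} = 32!/(16! x 17!) = C(32,16)/17 = 601080390/17.

Final answer: C_{16} = 35357670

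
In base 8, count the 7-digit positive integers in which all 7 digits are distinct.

The leading digit has 7 choices (anything but zero); the next has 7 (anything but the first), then 6, and so on, one fewer each time.
Total: 7 x 7 x 6 x 5 x 4 x 3 x 2.

Final answer: 35280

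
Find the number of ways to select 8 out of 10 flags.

C(10,8) = 10!/(8! x (10-8)!).

Final answer: C(10,8) = 45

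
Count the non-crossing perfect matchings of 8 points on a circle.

The structures are counted by the Catalan number C_n. Here n = 8/2 = 4.
C_n = (2n)!/(n!(n+1)!), so C_{4} = 8!/(4! x 5!) = C(8,4)/5 = 70/5.

Final answer: C_{4} = 14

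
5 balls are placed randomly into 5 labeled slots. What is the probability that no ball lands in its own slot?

Derangements satisfy D(n) = (n-1)(D(n-1) + D(n-2)), starting from D(0)=1, D(1)=0.
Building up: D(2)=1, D(3)=2, D(4)=9, D(5)=44.
Total arrangements: 5! = 120.
Probability = D(5)/5! = 11/30.

Final answer: D(5)/5! = 44/120 = 0.366667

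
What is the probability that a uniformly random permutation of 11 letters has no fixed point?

D(n) = (n-1)(D(n-1) + D(n-2)), D(0)=1, D(1)=0.
Building up: D(2)=1, D(3)=2, D(4)=9, D(5)=44, D(6)=265, D(7)=1854, D(8)=14833, D(9)=133496, D(10)=1334961, D(11)=14684570.
Total arrangements: 11! = 39916800.
Probability = D(11)/11! = 1468457/3991680.

Final answer: D(11)/11! = 14684570/39916800 = 0.367879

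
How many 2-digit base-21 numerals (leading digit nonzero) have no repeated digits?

First digit: 20 (nonzero). Second: 20 (not first). Third: 19, etc.
Total: 20 x 20.

Final answer: 400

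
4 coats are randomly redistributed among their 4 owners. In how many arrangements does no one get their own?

D(n) = (n-1)(D(n-1) + D(n-2)), D(0)=1, D(1)=0.
D(2) = 1 x (0 + 1) = 1
D(3) = 2 x (1 + 0) = 2
D(4) = 3 x (D(3) + D(2)) = 3 x (2 + 1)

Final answer: D(4) = 9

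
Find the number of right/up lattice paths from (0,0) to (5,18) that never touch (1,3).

Total paths to (5,18): C(23,18) = 33649.
Paths through (1,3): C(4,3) x C(19,15) = 15504.
Avoiding (1,3): 33649 - 15504.

Final answer: 18145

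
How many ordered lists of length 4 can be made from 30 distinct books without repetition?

P(30,4) = 30!/(30-4)! = 30!/26!.

Final answer: P(30,4) = 657720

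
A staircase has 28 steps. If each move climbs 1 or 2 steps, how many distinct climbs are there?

Let f(n) count the ways. The last step is size 1 or 2, so f(n) = f(n-1) + f(n-2) with f(1)=1, f(2)=2.
Computing successive values: f(1)=1, f(2)=2, f(3)=3, f(4)=5, f(5)=8, f(6)=13, f(7)=21, f(8)=34, f(9)=55, f(10)=89, f(11)=144, f(12)=233, f(13)=377, f(14)=610, f(15)=987, f(16)=1597, f(17)=2584, f(18)=4181, f(19)=6765, f(20)=10946, f(21)=17711, f(22)=28657, f(23)=46368, f(24)=75025, f(25)=121393, f(26)=196418, f(27)=317811, f(28)=514229.

Final answer: 514229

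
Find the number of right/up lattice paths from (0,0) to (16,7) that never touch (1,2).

Total paths to (16,7): C(23,7) = 245157.
Paths through (1,2): C(3,2) x C(20,5) = 46512.
Avoiding (1,2): 245157 - 46512.

Final answer: 198645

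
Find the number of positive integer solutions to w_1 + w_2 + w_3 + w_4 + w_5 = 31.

Substitute w'_i = w_i - 1 (so w'_i >= 0). Then sum w'_i = 31 - 5 = 26.
Stars and bars: C(26+5-1, 5-1) = C(30,4).

Final answer: C(30,4) = 27405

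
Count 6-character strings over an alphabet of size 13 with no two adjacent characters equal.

First character: 13 choices. Each subsequent: 12 choices (must differ from the previous one).
Total: 13 x 12^5.

Final answer: 13 x 12^{5} = 3234816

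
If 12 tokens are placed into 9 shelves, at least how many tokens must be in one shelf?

By the pigeonhole principle: ceiling(12/9).

Final answer: 2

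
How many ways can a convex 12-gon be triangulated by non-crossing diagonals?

This is a standard Catalan-number count: the answer is C_n. Here n = 12 - 2 = 10.
Using C_0 = 1 and C_(k+1) = C_k x 2(2k+1)/(k+2), build up term by term: C_1=1, C_2=2, C_3=5, C_4=14, C_5=42, C_6=132, C_7=429, C_8=1430, C_9=4862, C_10=16796.

Final answer: C_{10} = 16796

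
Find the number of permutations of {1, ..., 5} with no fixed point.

Use the recurrence D(n) = (n-1)(D(n-1) + D(n-2)) with D(0)=1, D(1)=0.
Building up: D(2)=1, D(3)=2, D(4)=9.
D(5) = 4 x (D(4) + D(3)) = 4 x (9 + 2).

Final answer: D(5) = 44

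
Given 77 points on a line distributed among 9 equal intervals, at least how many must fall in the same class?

By pigeonhole with 77 objects and 9 categories: ceiling(77/9).

Final answer: 9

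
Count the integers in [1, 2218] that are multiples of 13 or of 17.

Multiples of 13: 170. Multiples of 17: 130. Of both (lcm=221): 10.
By inclusion-exclusion: 170 + 130 - 10.

Final answer: 290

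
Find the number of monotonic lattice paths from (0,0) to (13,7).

Each path has 13 right steps and 7 up steps in some order (20 steps total).
Choose which 7 of the 20 steps are up: C(20,7).

Final answer: C(20,7) = 77520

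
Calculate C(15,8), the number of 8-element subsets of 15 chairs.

C(15,8) = 15!/(8! x 7!).

Final answer: \binom{15}{8} = 6435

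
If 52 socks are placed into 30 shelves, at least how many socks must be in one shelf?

By the pigeonhole principle: ceiling(52/30).

Final answer: 2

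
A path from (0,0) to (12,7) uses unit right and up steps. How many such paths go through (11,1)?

Paths (0,0)->(11,1): C(12,1) = 12.
Paths (11,1)->(12,7): C(7,6) = 7.
By multiplication principle: 12 x 7.

Final answer: 84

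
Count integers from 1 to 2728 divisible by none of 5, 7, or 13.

|div by 5|=545, |div by 7|=389, |div by 13|=209.
|div by 5&7|=77, |div by 5&13|=41, |div by 7&13|=29, |div by all|=5.
By inclusion-exclusion, divisible by at least one: 545+389+209-77-41-29+5 = 1001.
Not divisible by any: 2728 - 1001.

Final answer: 1727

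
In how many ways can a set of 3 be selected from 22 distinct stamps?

C(22,3) = 22!/(3! x (22-3)!).

Final answer: C(22,3) = 1540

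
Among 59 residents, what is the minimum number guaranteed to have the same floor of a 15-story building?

There are 15 possible values for floor of a 15-story building. With 59 residents and 15 categories, by pigeonhole: ceiling(59/15).

Final answer: 4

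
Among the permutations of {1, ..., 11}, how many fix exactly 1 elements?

Choose which 1 elements are fixed: C(11,1) = 11.
Derange the remaining 10 using D(j) = (j-1)(D(j-1) + D(j-2)), D(0)=1, D(1)=0: D(2)=1, D(3)=2, D(4)=9, D(5)=44, D(6)=265, D(7)=1854, D(8)=14833, D(9)=133496, D(10)=1334961.
Total: 11 x 1334961.

Final answer: C(11,1) D(10) = 14684571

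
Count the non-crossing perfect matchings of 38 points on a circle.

The structures are counted by the Catalan number C_n. Here n = 38/2 = 19.
C_n = C(2n,n)/(n+1), so C_{19} = C(38,19)/20 = 35345263800/20.

Final answer: C_{19} = 1767263190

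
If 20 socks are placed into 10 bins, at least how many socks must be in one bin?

By the pigeonhole principle: ceiling(20/10).

Final answer: 2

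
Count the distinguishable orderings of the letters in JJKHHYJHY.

Letters (H:3, J:3, K:1, Y:2). Total letters: 9.
Permutations = 9!/(3! x 3! x 2!).

Final answer: 5040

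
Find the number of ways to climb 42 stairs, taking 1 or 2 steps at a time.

Let f(n) count the ways. The last step is size 1 or 2, so f(n) = f(n-1) + f(n-2) with f(1)=1, f(2)=2.
Computing successive values: f(1)=1, f(2)=2, f(3)=3, f(4)=5, f(5)=8, f(6)=13, f(7)=21, f(8)=34, f(9)=55, f(10)=89, f(11)=144, f(12)=233, f(13)=377, f(14)=610, f(15)=987, f(16)=1597, f(17)=2584, f(18)=4181, f(19)=6765, f(20)=10946, f(21)=17711, f(22)=28657, f(23)=46368, f(24)=75025, f(25)=121393, f(26)=196418, f(27)=317811, f(28)=514229, f(29)=832040, f(30)=1346269, f(31)=2178309, f(32)=3524578, f(33)=5702887, f(34)=9227465, f(35)=14930352, f(36)=24157817, f(37)=39088169, f(38)=63245986, f(39)=102334155, f(40)=165580141, f(41)=267914296, f(42)=433494437.

Final answer: 433494437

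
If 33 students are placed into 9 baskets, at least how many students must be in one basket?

By the pigeonhole principle: ceiling(33/9).

Final answer: 4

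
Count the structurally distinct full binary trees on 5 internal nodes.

This is a standard Catalan-number count: the answer is C_n. Here n = 5.
C_n = C(2n,n) - C(2n,n+1), so C_{5} = C(10,5) - C(10,6) = 252 - 210.

Final answer: C_{5} = 42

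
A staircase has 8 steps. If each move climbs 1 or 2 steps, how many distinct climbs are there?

Let f(n) be the number of climbs. Removing the last move (1 or 2 steps) gives f(n) = f(n-1) + f(n-2); base cases f(1)=1, f(2)=2.
Iterating the recurrence: f(1)=1, f(2)=2, f(3)=3, f(4)=5, f(5)=8, f(6)=13, f(7)=21, f(8)=34.

Final answer: 34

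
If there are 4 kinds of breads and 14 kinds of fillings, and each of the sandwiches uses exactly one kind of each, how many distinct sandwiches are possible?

By the multiplication principle: 4 x 14.

Final answer: 56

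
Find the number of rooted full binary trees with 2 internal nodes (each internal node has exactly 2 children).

This is a standard Catalan-number count: the answer is C_n. Here n = 2.
C_n = C(2n,n)/(n+1), so C_{2} = C(4,2)/3 = 6/3.

Final answer: C_{2} = 2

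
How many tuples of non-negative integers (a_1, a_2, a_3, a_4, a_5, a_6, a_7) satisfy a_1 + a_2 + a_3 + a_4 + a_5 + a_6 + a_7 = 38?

Stars and bars with 38 stars and 6 bars:
C(38+7-1, 7-1) = C(44,6).

Final answer: C(44,6) = 7059052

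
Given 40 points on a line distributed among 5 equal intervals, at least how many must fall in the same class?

By pigeonhole with 40 objects and 5 categories: ceiling(40/5).

Final answer: 8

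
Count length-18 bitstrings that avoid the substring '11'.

Classify by the final bit: ...0 gives a(n-1) strings, ...01 gives a(n-2) strings. Thus a(n) = a(n-1) + a(n-2) with a(1)=2, a(2)=3.
Building up term by term: a(1)=2, a(2)=3, a(3)=5, a(4)=8, a(5)=13, a(6)=21, a(7)=34, a(8)=55, a(9)=89, a(10)=144, a(11)=233, a(12)=377, a(13)=610, a(14)=987, a(15)=1597, a(16)=2584, a(17)=4181, a(18)=6765.

Final answer: 6765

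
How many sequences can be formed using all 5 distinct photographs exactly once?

The number of ways to arrange 5 distinct objects is 5!.

Final answer: 5! = 120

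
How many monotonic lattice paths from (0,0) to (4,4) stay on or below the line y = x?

Total monotonic paths to (4,4): C(8,4) = 70.
Paths that cross above y=x (reflection bijection): C(8,5) = 56.
Valid Dyck paths: 70 - 56.
(These counts are the Catalan numbers.)

Final answer: C_{4} = 14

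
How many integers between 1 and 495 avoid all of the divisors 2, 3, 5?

|div by 2|=247, |div by 3|=165, |div by 5|=99.
|div by 2&3|=82, |div by 2&5|=49, |div by 3&5|=33, |div by all|=16.
By inclusion-exclusion, divisible by at least one: 247+165+99-82-49-33+16 = 363.
Not divisible by any: 495 - 363.

Final answer: 132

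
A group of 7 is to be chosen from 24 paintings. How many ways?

C(24,7) = 24!/(7! x (24-7)!).

Final answer: C(24,7) = 346104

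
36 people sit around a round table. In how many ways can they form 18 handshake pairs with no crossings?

This is counted by the nth Catalan number C_n. Here n = 36/2 = 18.
C_n = C(2n,n) - C(2n,n+1), so C_{18} = C(36,18) - C(36,19) = 9075135300 - 8597496600.

Final answer: C_{18} = 477638700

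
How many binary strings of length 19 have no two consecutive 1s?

Classify by the final bit: ...0 gives a(n-1) strings, ...01 gives a(n-2) strings. Thus a(n) = a(n-1) + a(n-2) with a(1)=2, a(2)=3.
Computing successive values: a(1)=2, a(2)=3, a(3)=5, a(4)=8, a(5)=13, a(6)=21, a(7)=34, a(8)=55, a(9)=89, a(10)=144, a(11)=233, a(12)=377, a(13)=610, a(14)=987, a(15)=1597, a(16)=2584, a(17)=4181, a(18)=6765, a(19)=10946.

Final answer: 10946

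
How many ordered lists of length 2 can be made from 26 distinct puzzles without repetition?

P(26,2) = 26!/(26-2)! = 26!/24!.

Final answer: P(26,2) = 650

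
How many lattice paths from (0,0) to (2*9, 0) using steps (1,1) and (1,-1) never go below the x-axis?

Total monotonic paths to (9,9): C(18,9) = 48620.
A path is bad iff it touches y = x + 1; reflecting its initial segment maps bad paths bijectively onto all paths to (8,10), of which there are C(18,10) = 43758.
Valid Dyck paths: 48620 - 43758.
(Check: C(18,9) - C(18,10) = C(18,9)/10, the Catalan number C_{9}.)

Final answer: C_{9} = 4862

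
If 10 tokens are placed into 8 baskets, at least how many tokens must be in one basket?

By the pigeonhole principle: ceiling(10/8).

Final answer: 2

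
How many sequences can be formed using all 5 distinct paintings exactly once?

The number of ways to arrange 5 distinct objects is 5!.

Final answer: 5! = 120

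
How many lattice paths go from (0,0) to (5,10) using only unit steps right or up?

Each path has 5 right steps and 10 up steps in some order (15 steps total).
Choose which 10 of the 15 steps are up: C(15,10).

Final answer: C(15,10) = 3003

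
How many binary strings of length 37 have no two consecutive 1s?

Classify by the final bit: ...0 gives a(n-1) strings, ...01 gives a(n-2) strings. Thus a(n) = a(n-1) + a(n-2) with a(1)=2, a(2)=3.
Iterating the recurrence: a(1)=2, a(2)=3, a(3)=5, a(4)=8, a(5)=13, a(6)=21, a(7)=34, a(8)=55, a(9)=89, a(10)=144, a(11)=233, a(12)=377, a(13)=610, a(14)=987, a(15)=1597, a(16)=2584, a(17)=4181, a(18)=6765, a(19)=10946, a(20)=17711, a(21)=28657, a(22)=46368, a(23)=75025, a(24)=121393, a(25)=196418, a(26)=317811, a(27)=514229, a(28)=832040, a(29)=1346269, a(30)=2178309, a(31)=3524578, a(32)=5702887, a(33)=9227465, a(34)=14930352, a(35)=24157817, a(36)=39088169, a(37)=63245986.

Final answer: 63245986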